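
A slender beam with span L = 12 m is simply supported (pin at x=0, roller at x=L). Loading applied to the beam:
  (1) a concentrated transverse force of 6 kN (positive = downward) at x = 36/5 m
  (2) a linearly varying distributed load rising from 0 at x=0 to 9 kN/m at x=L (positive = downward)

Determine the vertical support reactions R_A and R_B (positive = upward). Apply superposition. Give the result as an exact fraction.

R_A = 102/5 kN, R_B = 198/5 kN

Load 1 — point force P=6 kN at a=36/5 m (b=L-a=24/5):
  R_A = Pb/L = 6·(24/5)/12 = 12/5 kN
  R_B = Pa/L = 6·(36/5)/12 = 18/5 kN
Load 2 — triangular load w₀=9 kN/m (0→w₀ over full span):
  R_A = w₀L/6 = 9·12/6 = 18 kN
  R_B = w₀L/3 = 9·12/3 = 36 kN
Superposition: R_A = 102/5 kN, R_B = 198/5 kN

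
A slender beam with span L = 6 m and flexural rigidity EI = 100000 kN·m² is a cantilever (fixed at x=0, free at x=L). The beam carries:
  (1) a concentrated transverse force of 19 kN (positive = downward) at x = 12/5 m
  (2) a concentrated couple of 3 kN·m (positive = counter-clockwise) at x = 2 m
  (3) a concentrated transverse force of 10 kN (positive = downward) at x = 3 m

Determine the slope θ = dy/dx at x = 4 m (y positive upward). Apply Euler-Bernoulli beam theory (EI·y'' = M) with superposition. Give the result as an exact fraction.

Load 1 — point force P=19 kN at a=12/5 m (b=L-a=18/5):
  θ_1 = -Pa²/(2EI)  [x>a] = -19·(12/5)²/(2·100000) = -171/312500 rad
Load 2 — applied couple M₀=3 kN·m at a=2 m (b=L-a=4):
  θ_2 = M₀a/EI  [x>a] = 3·2/100000 = 3/50000 rad
Load 3 — point force P=10 kN at a=3 m (b=L-a=3):
  θ_3 = -Pa²/(2EI)  [x>a] = -10·3²/(2·100000) = -9/20000 rad
Superposition: θ = Σ θ_i = -2343/2500000 rad ≈ -0.000937 rad

θ(4) = -2343/2500000 rad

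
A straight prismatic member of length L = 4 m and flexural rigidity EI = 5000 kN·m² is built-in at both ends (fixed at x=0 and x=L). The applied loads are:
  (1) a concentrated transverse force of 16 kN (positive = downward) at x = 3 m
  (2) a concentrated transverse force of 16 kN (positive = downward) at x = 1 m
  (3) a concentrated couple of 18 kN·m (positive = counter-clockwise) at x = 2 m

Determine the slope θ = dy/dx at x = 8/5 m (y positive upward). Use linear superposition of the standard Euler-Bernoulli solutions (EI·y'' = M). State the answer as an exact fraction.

θ(8/5) = -1/31250 rad

Load 1 — point force P=16 kN at a=3 m (b=L-a=1):
  θ_1 = -Pb²x(2aL-(3a+b)x)/(2L³EI)  [x≤a] = -16·1²·(8/5)·(2·3·4-(3·3+1)·(8/5))/(2·4³·5000) = -1/3125 rad
Load 2 — point force P=16 kN at a=1 m (b=L-a=3):
  θ_2 = Pa²(L-x)(2bL-(3b+a)(L-x))/(2L³EI)  [x>a] = 16·1²·(4-(8/5))·(2·3·4-(3·3+1)·(4-(8/5)))/(2·4³·5000) = 0 rad
Load 3 — applied couple M₀=18 kN·m at a=2 m (b=L-a=2):
  θ_3 = (R_Ax²/2 - M_Ax)/EI  [x≤a] with R_A=27/4, M_A=9/2 = ((27/4)·(8/5)²/2 - (9/2)·(8/5))/5000 = 9/31250 rad
Superposition: θ = Σ θ_i = -1/31250 rad ≈ -0.000032 rad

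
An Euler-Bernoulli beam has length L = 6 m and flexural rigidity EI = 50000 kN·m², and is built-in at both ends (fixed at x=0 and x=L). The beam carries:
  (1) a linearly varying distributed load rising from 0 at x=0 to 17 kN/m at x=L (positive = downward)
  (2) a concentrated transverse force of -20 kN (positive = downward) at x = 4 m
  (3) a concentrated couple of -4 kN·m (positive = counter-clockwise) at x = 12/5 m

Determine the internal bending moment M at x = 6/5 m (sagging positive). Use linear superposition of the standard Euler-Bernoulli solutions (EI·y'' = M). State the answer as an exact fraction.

Load 1 — triangular load w₀=17 kN/m (0→w₀ over full span):
  M_1 = 3w₀Lx/20 - w₀L²/30 - w₀x³/(6L) = 3·17·6·(6/5)/20 - 17·6²/30 - 17·(6/5)³/(6·6) = -357/125 kN·m
Load 2 — point force P=-20 kN at a=4 m (b=L-a=2):
  M_2 = Pb²(3a+b)x/L³ - Pab²/L²  [x≤a] = (-20)·2²·(3·4+2)·(6/5)/6³ - (-20)·4·2²/6² = 8/3 kN·m
Load 3 — applied couple M₀=-4 kN·m at a=12/5 m (b=L-a=18/5):
  M_3 = R_Ax - M_A  [x≤a] with R_A=-24/25, M_A=-12/25 = (-24/25)·(6/5) - (-12/25) = -84/125 kN·m
Superposition: M = Σ M_i = -323/375 kN·m ≈ -0.861333 kN·m

M(6/5) = -323/375 kN·m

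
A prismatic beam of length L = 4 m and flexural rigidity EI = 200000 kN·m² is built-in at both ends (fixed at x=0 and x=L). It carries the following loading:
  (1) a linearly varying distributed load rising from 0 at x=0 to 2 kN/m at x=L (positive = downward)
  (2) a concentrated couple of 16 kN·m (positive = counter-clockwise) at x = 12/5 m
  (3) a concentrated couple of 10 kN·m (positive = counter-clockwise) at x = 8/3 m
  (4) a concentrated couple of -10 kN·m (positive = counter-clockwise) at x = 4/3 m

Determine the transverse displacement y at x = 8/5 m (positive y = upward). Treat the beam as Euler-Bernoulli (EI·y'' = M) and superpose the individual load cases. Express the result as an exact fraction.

y(8/5) = -62599/1757812500 m

Load 1 — triangular load w₀=2 kN/m (0→w₀ over full span):
  y_1 = -w₀x²(L-x)²(x+2L)/(120LEI) = -2·(8/5)²·(4-(8/5))²·((8/5)+2·4)/(120·4·200000) = -144/48828125 m
Load 2 — applied couple M₀=16 kN·m at a=12/5 m (b=L-a=8/5):
  y_2 = (R_Ax³/6 - M_Ax²/2)/EI  [x≤a] with R_A=144/25, M_A=128/25 = ((144/25)·(8/5)³/6 - (128/25)·(8/5)²/2)/200000 = -128/9765625 m
Load 3 — applied couple M₀=10 kN·m at a=8/3 m (b=L-a=4/3):
  y_3 = (R_Ax³/6 - M_Ax²/2)/EI  [x≤a] with R_A=10/3, M_A=10/3 = ((10/3)·(8/5)³/6 - (10/3)·(8/5)²/2)/200000 = -7/703125 m
Load 4 — applied couple M₀=-10 kN·m at a=4/3 m (b=L-a=8/3):
  y_4 = (R_Ax³/6 - M_Ax²/2 - M₀(x-a)²/2)/EI  [x>a] with R_A=-10/3, M_A=0 = ((-10/3)·(8/5)³/6 - 0·(8/5)²/2 - (-10)·((8/5)-(4/3))²/2)/200000 = -3/312500 m
Superposition: y = Σ y_i = -62599/1757812500 m ≈ -0.000036 m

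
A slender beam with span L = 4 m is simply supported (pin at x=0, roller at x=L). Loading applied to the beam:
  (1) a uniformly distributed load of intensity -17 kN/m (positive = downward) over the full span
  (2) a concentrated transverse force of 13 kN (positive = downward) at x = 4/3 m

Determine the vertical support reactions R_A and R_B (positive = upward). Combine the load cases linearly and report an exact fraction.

Load 1 — uniform load w=-17 kN/m over full span:
  R_A = wL/2 = (-17)·4/2 = -34 kN
  R_B = wL/2 = (-17)·4/2 = -34 kN
Load 2 — point force P=13 kN at a=4/3 m (b=L-a=8/3):
  R_A = Pb/L = 13·(8/3)/4 = 26/3 kN
  R_B = Pa/L = 13·(4/3)/4 = 13/3 kN
Superposition: R_A = -76/3 kN, R_B = -89/3 kN

R_A = -76/3 kN, R_B = -89/3 kN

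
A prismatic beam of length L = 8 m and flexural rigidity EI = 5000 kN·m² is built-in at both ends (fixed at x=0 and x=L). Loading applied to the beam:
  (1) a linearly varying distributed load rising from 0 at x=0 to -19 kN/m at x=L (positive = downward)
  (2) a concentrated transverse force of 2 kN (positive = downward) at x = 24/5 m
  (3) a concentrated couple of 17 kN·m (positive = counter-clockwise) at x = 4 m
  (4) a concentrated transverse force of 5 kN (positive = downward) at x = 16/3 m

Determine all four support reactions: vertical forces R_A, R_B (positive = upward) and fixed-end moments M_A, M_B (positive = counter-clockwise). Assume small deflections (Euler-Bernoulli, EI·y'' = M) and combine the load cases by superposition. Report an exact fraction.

Load 1 — triangular load w₀=-19 kN/m (0→w₀ over full span):
  R_A = 3w₀L/20 = 3·(-19)·8/20 = -114/5 kN
  M_A = w₀L²/30 = (-19)·8²/30 = -608/15 kN·m
  R_B = 7w₀L/20 = 7·(-19)·8/20 = -266/5 kN
  M_B = -w₀L²/20 = -(-19)·8²/20 = 304/5 kN·m
Load 2 — point force P=2 kN at a=24/5 m (b=L-a=16/5):
  R_A = Pb²(3a+b)/L³ = 2·(16/5)²·(3·(24/5)+(16/5))/8³ = 88/125 kN
  M_A = Pab²/L² = 2·(24/5)·(16/5)²/8² = 192/125 kN·m
  R_B = Pa²(a+3b)/L³ = 2·(24/5)²·((24/5)+3·(16/5))/8³ = 162/125 kN
  M_B = -Pa²b/L² = -2·(24/5)²·(16/5)/8² = -288/125 kN·m
Load 3 — applied couple M₀=17 kN·m at a=4 m (b=L-a=4):
  R_A = 6M₀ab/L³ = 6·17·4·4/8³ = 51/16 kN
  M_A = M₀b(2a-b)/L² = 17·4·(2·4-4)/8² = 17/4 kN·m
  R_B = -6M₀ab/L³ = -6·17·4·4/8³ = -51/16 kN
  M_B = M₀a(2b-a)/L² = 17·4·(2·4-4)/8² = 17/4 kN·m
Load 4 — point force P=5 kN at a=16/3 m (b=L-a=8/3):
  R_A = Pb²(3a+b)/L³ = 5·(8/3)²·(3·(16/3)+(8/3))/8³ = 35/27 kN
  M_A = Pab²/L² = 5·(16/3)·(8/3)²/8² = 80/27 kN·m
  R_B = Pa²(a+3b)/L³ = 5·(16/3)²·((16/3)+3·(8/3))/8³ = 100/27 kN
  M_B = -Pa²b/L² = -5·(16/3)²·(8/3)/8² = -160/27 kN·m
Superposition: R_A = -951059/54000 kN, M_A = -429089/13500 kN·m, R_B = -2774941/54000 kN, M_B = 767071/13500 kN·m

R_A = -951059/54000 kN, M_A = -429089/13500 kN·m, R_B = -2774941/54000 kN, M_B = 767071/13500 kN·m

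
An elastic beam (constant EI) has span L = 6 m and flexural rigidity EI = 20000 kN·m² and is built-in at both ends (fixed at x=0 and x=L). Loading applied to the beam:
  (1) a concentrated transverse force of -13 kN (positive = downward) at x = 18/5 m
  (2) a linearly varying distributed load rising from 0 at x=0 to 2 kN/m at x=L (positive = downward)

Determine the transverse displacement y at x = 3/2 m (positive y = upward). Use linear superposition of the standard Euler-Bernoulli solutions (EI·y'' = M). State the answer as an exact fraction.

y(3/2) = 5301/25600000 m

Load 1 — point force P=-13 kN at a=18/5 m (b=L-a=12/5):
  y_1 = -Pb²x²(3aL-(3a+b)x)/(6L³EI)  [x≤a] = -(-13)·(12/5)²·(3/2)²·(3·(18/5)·6-(3·(18/5)+(12/5))·(3/2))/(6·6³·20000) = 117/400000 m
Load 2 — triangular load w₀=2 kN/m (0→w₀ over full span):
  y_2 = -w₀x²(L-x)²(x+2L)/(120LEI) = -2·(3/2)²·(6-(3/2))²·((3/2)+2·6)/(120·6·20000) = -2187/25600000 m
Superposition: y = Σ y_i = 5301/25600000 m ≈ 0.000207 m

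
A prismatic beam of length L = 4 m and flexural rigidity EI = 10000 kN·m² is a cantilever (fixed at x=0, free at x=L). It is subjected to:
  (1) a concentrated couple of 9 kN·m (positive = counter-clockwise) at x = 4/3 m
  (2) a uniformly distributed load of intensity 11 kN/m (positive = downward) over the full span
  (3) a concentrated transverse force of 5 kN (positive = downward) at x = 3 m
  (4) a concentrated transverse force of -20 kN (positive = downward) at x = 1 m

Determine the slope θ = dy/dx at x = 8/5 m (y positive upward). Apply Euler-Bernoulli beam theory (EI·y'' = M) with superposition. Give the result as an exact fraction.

θ(8/5) = -16423/1875000 rad

Load 1 — applied couple M₀=9 kN·m at a=4/3 m (b=L-a=8/3):
  θ_1 = M₀a/EI  [x>a] = 9·(4/3)/10000 = 3/2500 rad
Load 2 — uniform load w=11 kN/m over full span:
  θ_2 = -wx(x²-3Lx+3L²)/(6EI) = -11·(8/5)·((8/5)²-3·4·(8/5)+3·4²)/(6·10000) = -2156/234375 rad
Load 3 — point force P=5 kN at a=3 m (b=L-a=1):
  θ_3 = -Px(2a-x)/(2EI)  [x≤a] = -5·(8/5)·(2·3-(8/5))/(2·10000) = -11/6250 rad
Load 4 — point force P=-20 kN at a=1 m (b=L-a=3):
  θ_4 = -Pa²/(2EI)  [x>a] = -(-20)·1²/(2·10000) = 1/1000 rad
Superposition: θ = Σ θ_i = -16423/1875000 rad ≈ -0.008759 rad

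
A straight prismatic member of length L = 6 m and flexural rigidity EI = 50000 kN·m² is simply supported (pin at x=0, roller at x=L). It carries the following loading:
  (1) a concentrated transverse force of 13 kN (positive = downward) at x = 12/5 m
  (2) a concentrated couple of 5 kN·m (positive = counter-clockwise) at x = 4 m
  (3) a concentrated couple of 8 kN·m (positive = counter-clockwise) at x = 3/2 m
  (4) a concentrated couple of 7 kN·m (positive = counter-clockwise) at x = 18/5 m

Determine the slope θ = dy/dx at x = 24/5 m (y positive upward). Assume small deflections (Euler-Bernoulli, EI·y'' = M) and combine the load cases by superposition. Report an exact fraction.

Load 1 — point force P=13 kN at a=12/5 m (b=L-a=18/5):
  θ_1 = -Pa(2L²-6Lx+3x²+a²)/(6LEI)  [x>a] = -13·(12/5)·(2·6²-6·6·(24/5)+3·(24/5)²+(12/5)²)/(6·6·50000) = 351/781250 rad
Load 2 — applied couple M₀=5 kN·m at a=4 m (b=L-a=2):
  θ_2 = (M₀x²/(2L)-M₀(x-a)+C₁)/EI  [x>a] with C₁=M₀(3b²-L²)/(6L)=-10/3 = (5·(24/5)²/(2·6)-5·((24/5)-4)+(-10/3))/50000 = 17/375000 rad
Load 3 — applied couple M₀=8 kN·m at a=3/2 m (b=L-a=9/2):
  θ_3 = (M₀x²/(2L)-M₀(x-a)+C₁)/EI  [x>a] with C₁=M₀(3b²-L²)/(6L)=11/2 = (8·(24/5)²/(2·6)-8·((24/5)-(3/2))+(11/2))/50000 = -277/2500000 rad
Load 4 — applied couple M₀=7 kN·m at a=18/5 m (b=L-a=12/5):
  θ_4 = (M₀x²/(2L)-M₀(x-a)+C₁)/EI  [x>a] with C₁=M₀(3b²-L²)/(6L)=-91/25 = (7·(24/5)²/(2·6)-7·((24/5)-(18/5))+(-91/25))/50000 = 7/250000 rad
Superposition: θ = Σ θ_i = 15443/37500000 rad ≈ 0.000412 rad

θ(24/5) = 15443/37500000 rad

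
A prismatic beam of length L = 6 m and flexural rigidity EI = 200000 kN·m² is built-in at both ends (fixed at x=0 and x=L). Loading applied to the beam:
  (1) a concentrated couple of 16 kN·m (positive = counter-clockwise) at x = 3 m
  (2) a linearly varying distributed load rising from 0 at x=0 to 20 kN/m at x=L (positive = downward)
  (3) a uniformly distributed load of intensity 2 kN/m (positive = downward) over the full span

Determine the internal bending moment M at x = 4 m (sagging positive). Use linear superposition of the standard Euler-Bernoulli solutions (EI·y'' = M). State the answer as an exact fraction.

M(4) = 94/9 kN·m

Load 1 — applied couple M₀=16 kN·m at a=3 m (b=L-a=3):
  M_1 = R_Ax - M_A - M₀  [x>a] with R_A=4, M_A=4 = 4·4 - 4 - 16 = -4 kN·m
Load 2 — triangular load w₀=20 kN/m (0→w₀ over full span):
  M_2 = 3w₀Lx/20 - w₀L²/30 - w₀x³/(6L) = 3·20·6·4/20 - 20·6²/30 - 20·4³/(6·6) = 112/9 kN·m
Load 3 — uniform load w=2 kN/m over full span:
  M_3 = wLx/2 - wL²/12 - wx²/2 = 2·6·4/2 - 2·6²/12 - 2·4²/2 = 2 kN·m
Superposition: M = Σ M_i = 94/9 kN·m ≈ 10.444444 kN·m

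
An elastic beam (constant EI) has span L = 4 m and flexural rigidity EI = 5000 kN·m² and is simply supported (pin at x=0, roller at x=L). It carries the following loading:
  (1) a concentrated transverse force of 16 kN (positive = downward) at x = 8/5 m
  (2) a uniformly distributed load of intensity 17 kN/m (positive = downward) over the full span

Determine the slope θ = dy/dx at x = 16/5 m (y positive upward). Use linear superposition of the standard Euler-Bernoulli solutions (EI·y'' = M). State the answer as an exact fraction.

θ(16/5) = 753/78125 rad

Load 1 — point force P=16 kN at a=8/5 m (b=L-a=12/5):
  θ_1 = -Pa(2L²-6Lx+3x²+a²)/(6LEI)  [x>a] = -16·(8/5)·(2·4²-6·4·(16/5)+3·(16/5)²+(8/5)²)/(6·4·5000) = 192/78125 rad
Load 2 — uniform load w=17 kN/m over full span:
  θ_2 = -w(L³-6Lx²+4x³)/(24EI) = -17·(4³-6·4·(16/5)²+4·(16/5)³)/(24·5000) = 561/78125 rad
Superposition: θ = Σ θ_i = 753/78125 rad ≈ 0.009638 rad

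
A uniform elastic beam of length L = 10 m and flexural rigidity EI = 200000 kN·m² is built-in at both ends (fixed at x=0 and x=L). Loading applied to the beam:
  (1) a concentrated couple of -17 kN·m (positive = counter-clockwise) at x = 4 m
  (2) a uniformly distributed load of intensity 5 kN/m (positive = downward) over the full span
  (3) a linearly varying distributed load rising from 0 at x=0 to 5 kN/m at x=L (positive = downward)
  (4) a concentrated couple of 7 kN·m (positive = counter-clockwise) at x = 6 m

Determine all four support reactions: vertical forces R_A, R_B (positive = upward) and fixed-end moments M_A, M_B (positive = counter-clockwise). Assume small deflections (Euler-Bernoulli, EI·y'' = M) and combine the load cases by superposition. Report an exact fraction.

R_A = 1553/50 kN, M_A = 878/15 kN·m, R_B = 2197/50 kN, M_B = -1069/15 kN·m

Load 1 — applied couple M₀=-17 kN·m at a=4 m (b=L-a=6):
  R_A = 6M₀ab/L³ = 6·(-17)·4·6/10³ = -306/125 kN
  M_A = M₀b(2a-b)/L² = (-17)·6·(2·4-6)/10² = -51/25 kN·m
  R_B = -6M₀ab/L³ = -6·(-17)·4·6/10³ = 306/125 kN
  M_B = M₀a(2b-a)/L² = (-17)·4·(2·6-4)/10² = -136/25 kN·m
Load 2 — uniform load w=5 kN/m over full span:
  R_A = wL/2 = 5·10/2 = 25 kN
  M_A = wL²/12 = 5·10²/12 = 125/3 kN·m
  R_B = wL/2 = 5·10/2 = 25 kN
  M_B = -wL²/12 = -5·10²/12 = -125/3 kN·m
Load 3 — triangular load w₀=5 kN/m (0→w₀ over full span):
  R_A = 3w₀L/20 = 3·5·10/20 = 15/2 kN
  M_A = w₀L²/30 = 5·10²/30 = 50/3 kN·m
  R_B = 7w₀L/20 = 7·5·10/20 = 35/2 kN
  M_B = -w₀L²/20 = -5·10²/20 = -25 kN·m
Load 4 — applied couple M₀=7 kN·m at a=6 m (b=L-a=4):
  R_A = 6M₀ab/L³ = 6·7·6·4/10³ = 126/125 kN
  M_A = M₀b(2a-b)/L² = 7·4·(2·6-4)/10² = 56/25 kN·m
  R_B = -6M₀ab/L³ = -6·7·6·4/10³ = -126/125 kN
  M_B = M₀a(2b-a)/L² = 7·6·(2·4-6)/10² = 21/25 kN·m
Superposition: R_A = 1553/50 kN, M_A = 878/15 kN·m, R_B = 2197/50 kN, M_B = -1069/15 kN·m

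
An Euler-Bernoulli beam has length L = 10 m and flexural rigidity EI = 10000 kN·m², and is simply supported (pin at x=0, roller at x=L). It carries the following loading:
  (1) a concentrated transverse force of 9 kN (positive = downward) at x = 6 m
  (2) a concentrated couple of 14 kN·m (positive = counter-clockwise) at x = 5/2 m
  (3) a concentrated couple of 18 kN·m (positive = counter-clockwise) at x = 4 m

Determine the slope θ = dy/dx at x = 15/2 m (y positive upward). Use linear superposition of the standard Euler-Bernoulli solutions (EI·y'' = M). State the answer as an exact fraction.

θ(15/2) = 97/60000 rad

Load 1 — point force P=9 kN at a=6 m (b=L-a=4):
  θ_1 = -Pa(2L²-6Lx+3x²+a²)/(6LEI)  [x>a] = -9·6·(2·10²-6·10·(15/2)+3·(15/2)²+6²)/(6·10·10000) = 1629/400000 rad
Load 2 — applied couple M₀=14 kN·m at a=5/2 m (b=L-a=15/2):
  θ_2 = (M₀x²/(2L)-M₀(x-a)+C₁)/EI  [x>a] with C₁=M₀(3b²-L²)/(6L)=385/24 = (14·(15/2)²/(2·10)-14·((15/2)-(5/2))+(385/24))/10000 = -7/4800 rad
Load 3 — applied couple M₀=18 kN·m at a=4 m (b=L-a=6):
  θ_3 = (M₀x²/(2L)-M₀(x-a)+C₁)/EI  [x>a] with C₁=M₀(3b²-L²)/(6L)=12/5 = (18·(15/2)²/(2·10)-18·((15/2)-4)+(12/5))/10000 = -399/400000 rad
Superposition: θ = Σ θ_i = 97/60000 rad ≈ 0.001617 rad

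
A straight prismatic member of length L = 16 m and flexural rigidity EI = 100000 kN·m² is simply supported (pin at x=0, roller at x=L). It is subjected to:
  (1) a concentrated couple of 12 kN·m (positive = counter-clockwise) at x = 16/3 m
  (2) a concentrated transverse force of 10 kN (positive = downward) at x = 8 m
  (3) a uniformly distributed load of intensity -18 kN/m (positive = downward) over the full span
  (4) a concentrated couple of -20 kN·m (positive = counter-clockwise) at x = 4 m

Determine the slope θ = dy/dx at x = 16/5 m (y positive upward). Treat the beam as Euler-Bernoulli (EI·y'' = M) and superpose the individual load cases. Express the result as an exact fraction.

θ(16/5) = 141879/6250000 rad

Load 1 — applied couple M₀=12 kN·m at a=16/3 m (b=L-a=32/3):
  θ_1 = (M₀x²/(2L)+C₁)/EI  [x≤a] with C₁=M₀(3b²-L²)/(6L)=32/3 = (12·(16/5)²/(2·16)+(32/3))/100000 = 34/234375 rad
Load 2 — point force P=10 kN at a=8 m (b=L-a=8):
  θ_2 = -Pb(L²-b²-3x²)/(6LEI)  [x≤a] = -10·8·(16²-8²-3·(16/5)²)/(6·16·100000) = -21/15625 rad
Load 3 — uniform load w=-18 kN/m over full span:
  θ_3 = -w(L³-6Lx²+4x³)/(24EI) = -(-18)·(16³-6·16·(16/5)²+4·(16/5)³)/(24·100000) = 9504/390625 rad
Load 4 — applied couple M₀=-20 kN·m at a=4 m (b=L-a=12):
  θ_4 = (M₀x²/(2L)+C₁)/EI  [x≤a] with C₁=M₀(3b²-L²)/(6L)=-110/3 = ((-20)·(16/5)²/(2·16)+(-110/3))/100000 = -323/750000 rad
Superposition: θ = Σ θ_i = 141879/6250000 rad ≈ 0.022701 rad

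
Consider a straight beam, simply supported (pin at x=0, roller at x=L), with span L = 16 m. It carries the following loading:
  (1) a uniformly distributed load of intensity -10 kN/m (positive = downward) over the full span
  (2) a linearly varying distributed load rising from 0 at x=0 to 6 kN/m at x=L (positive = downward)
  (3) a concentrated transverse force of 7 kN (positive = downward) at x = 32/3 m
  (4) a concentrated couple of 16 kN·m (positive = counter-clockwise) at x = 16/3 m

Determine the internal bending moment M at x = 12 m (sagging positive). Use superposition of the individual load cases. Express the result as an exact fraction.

Load 1 — uniform load w=-10 kN/m over full span:
  M_1 = wx(L-x)/2 = (-10)·12·(16-12)/2 = -240 kN·m
Load 2 — triangular load w₀=6 kN/m (0→w₀ over full span):
  M_2 = w₀Lx/6 - w₀x³/(6L) = 6·16·12/6 - 6·12³/(6·16) = 84 kN·m
Load 3 — point force P=7 kN at a=32/3 m (b=L-a=16/3):
  M_3 = Pa(L-x)/L  [x>a] = 7·(32/3)·(16-12)/16 = 56/3 kN·m
Load 4 — applied couple M₀=16 kN·m at a=16/3 m (b=L-a=32/3):
  M_4 = M₀x/L - M₀  [x>a] = 16·12/16 - 16 = -4 kN·m
Superposition: M = Σ M_i = -424/3 kN·m ≈ -141.333333 kN·m

M(12) = -424/3 kN·m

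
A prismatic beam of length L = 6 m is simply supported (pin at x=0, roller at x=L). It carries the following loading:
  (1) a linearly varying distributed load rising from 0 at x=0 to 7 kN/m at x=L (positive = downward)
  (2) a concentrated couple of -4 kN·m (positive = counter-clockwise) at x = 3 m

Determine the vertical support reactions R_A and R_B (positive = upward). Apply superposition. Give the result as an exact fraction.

R_A = 19/3 kN, R_B = 44/3 kN

Load 1 — triangular load w₀=7 kN/m (0→w₀ over full span):
  R_A = w₀L/6 = 7·6/6 = 7 kN
  R_B = w₀L/3 = 7·6/3 = 14 kN
Load 2 — applied couple M₀=-4 kN·m at a=3 m (b=L-a=3):
  R_A = M₀/L = (-4)/6 = -2/3 kN
  R_B = -M₀/L = -(-4)/6 = 2/3 kN
Superposition: R_A = 19/3 kN, R_B = 44/3 kN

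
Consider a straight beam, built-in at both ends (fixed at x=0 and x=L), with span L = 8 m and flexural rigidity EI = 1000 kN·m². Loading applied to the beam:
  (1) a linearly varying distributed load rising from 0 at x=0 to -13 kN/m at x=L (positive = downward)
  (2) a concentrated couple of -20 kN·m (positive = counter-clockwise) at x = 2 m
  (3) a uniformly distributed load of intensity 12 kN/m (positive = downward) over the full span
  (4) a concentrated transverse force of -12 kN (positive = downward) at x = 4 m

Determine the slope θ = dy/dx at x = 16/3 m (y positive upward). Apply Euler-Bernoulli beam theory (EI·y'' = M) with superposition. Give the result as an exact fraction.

θ(16/3) = 4481/303750 rad

Load 1 — triangular load w₀=-13 kN/m (0→w₀ over full span):
  θ_1 = -w₀(2x(L-x)(L-2x)(x+2L)+x²(L-x)²)/(120LEI) = -(-13)·(2·(16/3)·(8-(16/3))·(8-2·(16/3))·((16/3)+2·8)+(16/3)²·(8-(16/3))²)/(120·8·1000) = -2912/151875 rad
Load 2 — applied couple M₀=-20 kN·m at a=2 m (b=L-a=6):
  θ_2 = (R_Ax²/2 - M_Ax - M₀(x-a))/EI  [x>a] with R_A=-45/16, M_A=15/4 = ((-45/16)·(16/3)²/2 - (15/4)·(16/3) - (-20)·((16/3)-2))/1000 = 1/150 rad
Load 3 — uniform load w=12 kN/m over full span:
  θ_3 = -wx(L-x)(L-2x)/(12EI) = -12·(16/3)·(8-(16/3))·(8-2·(16/3))/(12·1000) = 128/3375 rad
Load 4 — point force P=-12 kN at a=4 m (b=L-a=4):
  θ_4 = Pa²(L-x)(2bL-(3b+a)(L-x))/(2L³EI)  [x>a] = (-12)·4²·(8-(16/3))·(2·4·8-(3·4+4)·(8-(16/3)))/(2·8³·1000) = -4/375 rad
Superposition: θ = Σ θ_i = 4481/303750 rad ≈ 0.014752 rad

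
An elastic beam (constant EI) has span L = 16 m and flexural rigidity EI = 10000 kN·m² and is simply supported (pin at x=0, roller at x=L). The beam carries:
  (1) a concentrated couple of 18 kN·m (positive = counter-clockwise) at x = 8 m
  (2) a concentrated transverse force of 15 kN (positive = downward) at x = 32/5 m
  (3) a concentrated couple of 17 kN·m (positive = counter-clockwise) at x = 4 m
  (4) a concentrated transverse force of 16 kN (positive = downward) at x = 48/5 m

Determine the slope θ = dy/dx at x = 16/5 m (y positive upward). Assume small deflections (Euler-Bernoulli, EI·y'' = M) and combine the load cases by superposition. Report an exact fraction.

Load 1 — applied couple M₀=18 kN·m at a=8 m (b=L-a=8):
  θ_1 = (M₀x²/(2L)+C₁)/EI  [x≤a] with C₁=M₀(3b²-L²)/(6L)=-12 = (18·(16/5)²/(2·16)+(-12))/10000 = -39/62500 rad
Load 2 — point force P=15 kN at a=32/5 m (b=L-a=48/5):
  θ_2 = -Pb(L²-b²-3x²)/(6LEI)  [x≤a] = -15·(48/5)·(16²-(48/5)²-3·(16/5)²)/(6·16·10000) = -312/15625 rad
Load 3 — applied couple M₀=17 kN·m at a=4 m (b=L-a=12):
  θ_3 = (M₀x²/(2L)+C₁)/EI  [x≤a] with C₁=M₀(3b²-L²)/(6L)=187/6 = (17·(16/5)²/(2·16)+(187/6))/10000 = 5491/1500000 rad
Load 4 — point force P=16 kN at a=48/5 m (b=L-a=32/5):
  θ_4 = -Pb(L²-b²-3x²)/(6LEI)  [x≤a] = -16·(32/5)·(16²-(32/5)²-3·(16/5)²)/(6·16·10000) = -1536/78125 rad
Superposition: θ = Σ θ_i = -274441/7500000 rad ≈ -0.036592 rad

θ(16/5) = -274441/7500000 rad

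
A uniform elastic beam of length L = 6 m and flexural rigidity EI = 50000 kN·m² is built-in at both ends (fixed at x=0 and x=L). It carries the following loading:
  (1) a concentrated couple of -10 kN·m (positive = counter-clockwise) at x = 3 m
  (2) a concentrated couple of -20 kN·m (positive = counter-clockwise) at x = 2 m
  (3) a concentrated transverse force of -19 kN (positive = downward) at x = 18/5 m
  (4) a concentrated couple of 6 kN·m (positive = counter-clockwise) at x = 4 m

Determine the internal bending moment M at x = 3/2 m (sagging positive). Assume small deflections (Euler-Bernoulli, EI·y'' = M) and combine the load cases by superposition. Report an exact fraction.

Load 1 — applied couple M₀=-10 kN·m at a=3 m (b=L-a=3):
  M_1 = R_Ax - M_A  [x≤a] with R_A=-5/2, M_A=-5/2 = (-5/2)·(3/2) - (-5/2) = -5/4 kN·m
Load 2 — applied couple M₀=-20 kN·m at a=2 m (b=L-a=4):
  M_2 = R_Ax - M_A  [x≤a] with R_A=-40/9, M_A=0 = (-40/9)·(3/2) - 0 = -20/3 kN·m
Load 3 — point force P=-19 kN at a=18/5 m (b=L-a=12/5):
  M_3 = Pb²(3a+b)x/L³ - Pab²/L²  [x≤a] = (-19)·(12/5)²·(3·(18/5)+(12/5))·(3/2)/6³ - (-19)·(18/5)·(12/5)²/6² = 114/125 kN·m
Load 4 — applied couple M₀=6 kN·m at a=4 m (b=L-a=2):
  M_4 = R_Ax - M_A  [x≤a] with R_A=4/3, M_A=2 = (4/3)·(3/2) - 2 = 0 kN·m
Superposition: M = Σ M_i = -10507/1500 kN·m ≈ -7.004667 kN·m

M(3/2) = -10507/1500 kN·m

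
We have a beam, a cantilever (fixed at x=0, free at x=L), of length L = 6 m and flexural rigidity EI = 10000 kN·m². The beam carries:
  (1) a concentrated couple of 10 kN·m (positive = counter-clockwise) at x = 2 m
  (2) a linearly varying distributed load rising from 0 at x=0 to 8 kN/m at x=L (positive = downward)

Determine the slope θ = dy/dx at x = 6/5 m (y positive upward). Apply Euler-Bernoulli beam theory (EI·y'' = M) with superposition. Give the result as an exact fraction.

θ(6/5) = -13443/1562500 rad

Load 1 — applied couple M₀=10 kN·m at a=2 m (b=L-a=4):
  θ_1 = M₀x/EI  [x≤a] = 10·(6/5)/10000 = 3/2500 rad
Load 2 — triangular load w₀=8 kN/m (0→w₀ over full span):
  θ_2 = (w₀Lx²/4-w₀L²x/3-w₀x⁴/(24L))/EI = (8·6·(6/5)²/4-8·6²·(6/5)/3-8·(6/5)⁴/(24·6))/10000 = -7659/781250 rad
Superposition: θ = Σ θ_i = -13443/1562500 rad ≈ -0.008604 rad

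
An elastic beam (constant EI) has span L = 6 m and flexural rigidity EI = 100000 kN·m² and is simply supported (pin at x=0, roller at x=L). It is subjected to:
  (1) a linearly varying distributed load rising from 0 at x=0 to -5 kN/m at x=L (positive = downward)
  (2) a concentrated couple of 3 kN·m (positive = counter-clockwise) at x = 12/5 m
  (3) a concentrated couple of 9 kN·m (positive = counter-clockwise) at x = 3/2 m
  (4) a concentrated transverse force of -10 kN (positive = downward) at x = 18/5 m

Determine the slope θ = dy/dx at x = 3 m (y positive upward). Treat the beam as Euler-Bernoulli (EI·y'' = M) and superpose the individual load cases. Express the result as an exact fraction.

θ(3) = 9/250000 rad

Load 1 — triangular load w₀=-5 kN/m (0→w₀ over full span):
  θ_1 = -w₀(7L⁴-30L²x²+15x⁴)/(360LEI) = -(-5)·(7·6⁴-30·6²·3²+15·3⁴)/(360·6·100000) = 21/1600000 rad
Load 2 — applied couple M₀=3 kN·m at a=12/5 m (b=L-a=18/5):
  θ_2 = (M₀x²/(2L)-M₀(x-a)+C₁)/EI  [x>a] with C₁=M₀(3b²-L²)/(6L)=6/25 = (3·3²/(2·6)-3·(3-(12/5))+(6/25))/100000 = 69/10000000 rad
Load 3 — applied couple M₀=9 kN·m at a=3/2 m (b=L-a=9/2):
  θ_3 = (M₀x²/(2L)-M₀(x-a)+C₁)/EI  [x>a] with C₁=M₀(3b²-L²)/(6L)=99/16 = (9·3²/(2·6)-9·(3-(3/2))+(99/16))/100000 = -9/1600000 rad
Load 4 — point force P=-10 kN at a=18/5 m (b=L-a=12/5):
  θ_4 = -Pb(L²-b²-3x²)/(6LEI)  [x≤a] = -(-10)·(12/5)·(6²-(12/5)²-3·3²)/(6·6·100000) = 27/1250000 rad
Superposition: θ = Σ θ_i = 9/250000 rad ≈ 0.000036 rad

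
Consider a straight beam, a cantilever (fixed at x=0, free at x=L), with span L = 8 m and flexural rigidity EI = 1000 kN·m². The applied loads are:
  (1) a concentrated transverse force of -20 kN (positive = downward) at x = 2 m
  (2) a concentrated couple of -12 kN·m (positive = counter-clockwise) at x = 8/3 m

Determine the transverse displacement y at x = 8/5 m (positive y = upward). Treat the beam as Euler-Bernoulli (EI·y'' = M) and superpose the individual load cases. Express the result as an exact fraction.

Load 1 — point force P=-20 kN at a=2 m (b=L-a=6):
  y_1 = -Px²(3a-x)/(6EI)  [x≤a] = -(-20)·(8/5)²·(3·2-(8/5))/(6·1000) = 352/9375 m
Load 2 — applied couple M₀=-12 kN·m at a=8/3 m (b=L-a=16/3):
  y_2 = M₀x²/(2EI)  [x≤a] = (-12)·(8/5)²/(2·1000) = -48/3125 m
Superposition: y = Σ y_i = 208/9375 m ≈ 0.022187 m

y(8/5) = 208/9375 m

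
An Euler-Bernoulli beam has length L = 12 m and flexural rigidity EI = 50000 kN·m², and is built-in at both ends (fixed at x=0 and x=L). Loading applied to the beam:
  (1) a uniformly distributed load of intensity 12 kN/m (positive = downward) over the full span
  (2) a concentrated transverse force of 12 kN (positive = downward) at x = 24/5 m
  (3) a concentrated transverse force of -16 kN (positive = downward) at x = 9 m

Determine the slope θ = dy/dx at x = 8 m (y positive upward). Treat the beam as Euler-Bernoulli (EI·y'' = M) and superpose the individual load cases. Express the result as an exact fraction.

Load 1 — uniform load w=12 kN/m over full span:
  θ_1 = -wx(L-x)(L-2x)/(12EI) = -12·8·(12-8)·(12-2·8)/(12·50000) = 8/3125 rad
Load 2 — point force P=12 kN at a=24/5 m (b=L-a=36/5):
  θ_2 = Pa²(L-x)(2bL-(3b+a)(L-x))/(2L³EI)  [x>a] = 12·(24/5)²·(12-8)·(2·(36/5)·12-(3·(36/5)+(24/5))·(12-8))/(2·12³·50000) = 168/390625 rad
Load 3 — point force P=-16 kN at a=9 m (b=L-a=3):
  θ_3 = -Pb²x(2aL-(3a+b)x)/(2L³EI)  [x≤a] = -(-16)·3²·8·(2·9·12-(3·9+3)·8)/(2·12³·50000) = -1/6250 rad
Superposition: θ = Σ θ_i = 2211/781250 rad ≈ 0.002830 rad

θ(8) = 2211/781250 rad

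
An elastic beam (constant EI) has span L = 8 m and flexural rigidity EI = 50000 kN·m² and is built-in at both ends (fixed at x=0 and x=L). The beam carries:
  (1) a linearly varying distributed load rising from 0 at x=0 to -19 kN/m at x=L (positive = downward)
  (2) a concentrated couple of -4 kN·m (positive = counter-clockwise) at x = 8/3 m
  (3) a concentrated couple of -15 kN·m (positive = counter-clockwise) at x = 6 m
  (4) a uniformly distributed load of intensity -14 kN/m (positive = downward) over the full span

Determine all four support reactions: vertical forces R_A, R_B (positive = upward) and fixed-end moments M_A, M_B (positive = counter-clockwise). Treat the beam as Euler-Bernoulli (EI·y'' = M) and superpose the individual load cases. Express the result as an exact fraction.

Load 1 — triangular load w₀=-19 kN/m (0→w₀ over full span):
  R_A = 3w₀L/20 = 3·(-19)·8/20 = -114/5 kN
  M_A = w₀L²/30 = (-19)·8²/30 = -608/15 kN·m
  R_B = 7w₀L/20 = 7·(-19)·8/20 = -266/5 kN
  M_B = -w₀L²/20 = -(-19)·8²/20 = 304/5 kN·m
Load 2 — applied couple M₀=-4 kN·m at a=8/3 m (b=L-a=16/3):
  R_A = 6M₀ab/L³ = 6·(-4)·(8/3)·(16/3)/8³ = -2/3 kN
  M_A = M₀b(2a-b)/L² = (-4)·(16/3)·(2·(8/3)-(16/3))/8² = 0 kN·m
  R_B = -6M₀ab/L³ = -6·(-4)·(8/3)·(16/3)/8³ = 2/3 kN
  M_B = M₀a(2b-a)/L² = (-4)·(8/3)·(2·(16/3)-(8/3))/8² = -4/3 kN·m
Load 3 — applied couple M₀=-15 kN·m at a=6 m (b=L-a=2):
  R_A = 6M₀ab/L³ = 6·(-15)·6·2/8³ = -135/64 kN
  M_A = M₀b(2a-b)/L² = (-15)·2·(2·6-2)/8² = -75/16 kN·m
  R_B = -6M₀ab/L³ = -6·(-15)·6·2/8³ = 135/64 kN
  M_B = M₀a(2b-a)/L² = (-15)·6·(2·2-6)/8² = 45/16 kN·m
Load 4 — uniform load w=-14 kN/m over full span:
  R_A = wL/2 = (-14)·8/2 = -56 kN
  M_A = wL²/12 = (-14)·8²/12 = -224/3 kN·m
  R_B = wL/2 = (-14)·8/2 = -56 kN
  M_B = -wL²/12 = -(-14)·8²/12 = 224/3 kN·m
Superposition: R_A = -78313/960 kN, M_A = -9591/80 kN·m, R_B = -102167/960 kN, M_B = 32867/240 kN·m

R_A = -78313/960 kN, M_A = -9591/80 kN·m, R_B = -102167/960 kN, M_B = 32867/240 kN·m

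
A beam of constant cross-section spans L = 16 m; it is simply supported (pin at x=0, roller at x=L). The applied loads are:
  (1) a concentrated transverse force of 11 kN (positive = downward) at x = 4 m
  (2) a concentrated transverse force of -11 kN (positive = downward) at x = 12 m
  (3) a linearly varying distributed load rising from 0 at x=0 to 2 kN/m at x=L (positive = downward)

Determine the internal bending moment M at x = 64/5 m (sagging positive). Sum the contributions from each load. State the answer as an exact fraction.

Load 1 — point force P=11 kN at a=4 m (b=L-a=12):
  M_1 = Pa(L-x)/L  [x>a] = 11·4·(16-(64/5))/16 = 44/5 kN·m
Load 2 — point force P=-11 kN at a=12 m (b=L-a=4):
  M_2 = Pa(L-x)/L  [x>a] = (-11)·12·(16-(64/5))/16 = -132/5 kN·m
Load 3 — triangular load w₀=2 kN/m (0→w₀ over full span):
  M_3 = w₀Lx/6 - w₀x³/(6L) = 2·16·(64/5)/6 - 2·(64/5)³/(6·16) = 3072/125 kN·m
Superposition: M = Σ M_i = 872/125 kN·m ≈ 6.976000 kN·m

M(64/5) = 872/125 kN·m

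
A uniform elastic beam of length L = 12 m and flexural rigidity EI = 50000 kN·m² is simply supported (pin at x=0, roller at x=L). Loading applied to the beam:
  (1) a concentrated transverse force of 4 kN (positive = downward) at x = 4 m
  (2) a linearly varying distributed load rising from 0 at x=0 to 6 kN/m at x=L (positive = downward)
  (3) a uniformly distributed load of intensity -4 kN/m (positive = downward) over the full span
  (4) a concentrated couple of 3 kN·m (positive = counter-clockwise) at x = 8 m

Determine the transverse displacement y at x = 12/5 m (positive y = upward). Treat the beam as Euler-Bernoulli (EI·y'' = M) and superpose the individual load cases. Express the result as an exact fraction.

y(12/5) = 566581/292968750 m

Load 1 — point force P=4 kN at a=4 m (b=L-a=8):
  y_1 = -Pbx(L²-b²-x²)/(6LEI)  [x≤a] = -4·8·(12/5)·(12²-8²-(12/5)²)/(6·12·50000) = -1856/1171875 m
Load 2 — triangular load w₀=6 kN/m (0→w₀ over full span):
  y_2 = -w₀x(7L⁴-10L²x²+3x⁴)/(360LEI) = -6·(12/5)·(7·12⁴-10·12²·(12/5)²+3·(12/5)⁴)/(360·12·50000) = -445824/48828125 m
Load 3 — uniform load w=-4 kN/m over full span:
  y_3 = -wx(L³-2Lx²+x³)/(24EI) = -(-4)·(12/5)·(12³-2·12·(12/5)²+(12/5)³)/(24·50000) = 25056/1953125 m
Load 4 — applied couple M₀=3 kN·m at a=8 m (b=L-a=4):
  y_4 = (M₀x³/(6L)+C₁x)/EI  [x≤a] with C₁=M₀(3b²-L²)/(6L)=-4 = (3·(12/5)³/(6·12)+(-4)·(12/5))/50000 = -141/781250 m
Superposition: y = Σ y_i = 566581/292968750 m ≈ 0.001934 m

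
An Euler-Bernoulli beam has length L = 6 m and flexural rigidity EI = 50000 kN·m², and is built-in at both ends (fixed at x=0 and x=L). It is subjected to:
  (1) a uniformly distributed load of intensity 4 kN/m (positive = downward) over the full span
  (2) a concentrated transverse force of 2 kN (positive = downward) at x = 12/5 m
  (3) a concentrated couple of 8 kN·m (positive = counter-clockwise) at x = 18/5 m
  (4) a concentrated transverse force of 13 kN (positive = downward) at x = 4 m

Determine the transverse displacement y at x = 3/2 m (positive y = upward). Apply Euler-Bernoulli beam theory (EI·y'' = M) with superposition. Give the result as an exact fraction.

y(3/2) = -36511/120000000 m

Load 1 — uniform load w=4 kN/m over full span:
  y_1 = -wx²(L-x)²/(24EI) = -4·(3/2)²·(6-(3/2))²/(24·50000) = -243/1600000 m
Load 2 — point force P=2 kN at a=12/5 m (b=L-a=18/5):
  y_2 = -Pb²x²(3aL-(3a+b)x)/(6L³EI)  [x≤a] = -2·(18/5)²·(3/2)²·(3·(12/5)·6-(3·(12/5)+(18/5))·(3/2))/(6·6³·50000) = -243/10000000 m
Load 3 — applied couple M₀=8 kN·m at a=18/5 m (b=L-a=12/5):
  y_3 = (R_Ax³/6 - M_Ax²/2)/EI  [x≤a] with R_A=48/25, M_A=64/25 = ((48/25)·(3/2)³/6 - (64/25)·(3/2)²/2)/50000 = -9/250000 m
Load 4 — point force P=13 kN at a=4 m (b=L-a=2):
  y_4 = -Pb²x²(3aL-(3a+b)x)/(6L³EI)  [x≤a] = -13·2²·(3/2)²·(3·4·6-(3·4+2)·(3/2))/(6·6³·50000) = -221/2400000 m
Superposition: y = Σ y_i = -36511/120000000 m ≈ -0.000304 m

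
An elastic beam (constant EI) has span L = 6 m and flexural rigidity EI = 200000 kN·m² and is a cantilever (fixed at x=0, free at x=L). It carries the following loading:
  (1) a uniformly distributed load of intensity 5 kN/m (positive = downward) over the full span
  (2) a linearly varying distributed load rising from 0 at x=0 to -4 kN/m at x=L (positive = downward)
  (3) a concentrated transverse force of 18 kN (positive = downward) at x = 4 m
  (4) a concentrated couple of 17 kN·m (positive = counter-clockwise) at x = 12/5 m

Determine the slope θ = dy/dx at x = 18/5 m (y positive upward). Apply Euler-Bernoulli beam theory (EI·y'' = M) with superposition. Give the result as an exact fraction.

θ(18/5) = -13323/15625000 rad

Load 1 — uniform load w=5 kN/m over full span:
  θ_1 = -wx(x²-3Lx+3L²)/(6EI) = -5·(18/5)·((18/5)²-3·6·(18/5)+3·6²)/(6·200000) = -1053/1250000 rad
Load 2 — triangular load w₀=-4 kN/m (0→w₀ over full span):
  θ_2 = (w₀Lx²/4-w₀L²x/3-w₀x⁴/(24L))/EI = ((-4)·6·(18/5)²/4-(-4)·6²·(18/5)/3-(-4)·(18/5)⁴/(24·6))/200000 = 15579/31250000 rad
Load 3 — point force P=18 kN at a=4 m (b=L-a=2):
  θ_3 = -Px(2a-x)/(2EI)  [x≤a] = -18·(18/5)·(2·4-(18/5))/(2·200000) = -891/1250000 rad
Load 4 — applied couple M₀=17 kN·m at a=12/5 m (b=L-a=18/5):
  θ_4 = M₀a/EI  [x>a] = 17·(12/5)/200000 = 51/250000 rad
Superposition: θ = Σ θ_i = -13323/15625000 rad ≈ -0.000853 rad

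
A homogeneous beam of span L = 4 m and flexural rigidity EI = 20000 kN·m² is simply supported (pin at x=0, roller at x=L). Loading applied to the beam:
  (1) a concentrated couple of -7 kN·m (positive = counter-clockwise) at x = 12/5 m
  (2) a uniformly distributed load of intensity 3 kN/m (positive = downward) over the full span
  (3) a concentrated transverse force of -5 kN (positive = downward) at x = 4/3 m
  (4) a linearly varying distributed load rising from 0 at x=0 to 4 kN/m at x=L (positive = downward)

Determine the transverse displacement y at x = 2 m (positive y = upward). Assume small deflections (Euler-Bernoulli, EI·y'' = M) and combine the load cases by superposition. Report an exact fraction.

y(2) = -17147/40500000 m

Load 1 — applied couple M₀=-7 kN·m at a=12/5 m (b=L-a=8/5):
  y_1 = (M₀x³/(6L)+C₁x)/EI  [x≤a] with C₁=M₀(3b²-L²)/(6L)=182/75 = ((-7)·2³/(6·4)+(182/75)·2)/20000 = 63/500000 m
Load 2 — uniform load w=3 kN/m over full span:
  y_2 = -wx(L³-2Lx²+x³)/(24EI) = -3·2·(4³-2·4·2²+2³)/(24·20000) = -1/2000 m
Load 3 — point force P=-5 kN at a=4/3 m (b=L-a=8/3):
  y_3 = -Pa(L-x)(2Lx-a²-x²)/(6LEI)  [x>a] = -(-5)·(4/3)·(4-2)·(2·4·2-(4/3)²-2²)/(6·4·20000) = 23/81000 m
Load 4 — triangular load w₀=4 kN/m (0→w₀ over full span):
  y_4 = -w₀x(7L⁴-10L²x²+3x⁴)/(360LEI) = -4·2·(7·4⁴-10·4²·2²+3·2⁴)/(360·4·20000) = -1/3000 m
Superposition: y = Σ y_i = -17147/40500000 m ≈ -0.000423 m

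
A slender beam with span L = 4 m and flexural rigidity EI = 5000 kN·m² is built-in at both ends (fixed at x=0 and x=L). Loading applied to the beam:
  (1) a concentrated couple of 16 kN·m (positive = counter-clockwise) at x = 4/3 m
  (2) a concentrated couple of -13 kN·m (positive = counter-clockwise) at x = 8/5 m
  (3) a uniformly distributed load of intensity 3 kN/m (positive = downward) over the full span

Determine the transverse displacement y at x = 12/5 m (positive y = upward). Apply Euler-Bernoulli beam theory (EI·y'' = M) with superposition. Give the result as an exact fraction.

y(12/5) = -2768/17578125 m

Load 1 — applied couple M₀=16 kN·m at a=4/3 m (b=L-a=8/3):
  y_1 = (R_Ax³/6 - M_Ax²/2 - M₀(x-a)²/2)/EI  [x>a] with R_A=16/3, M_A=0 = ((16/3)·(12/5)³/6 - 0·(12/5)²/2 - 16·((12/5)-(4/3))²/2)/5000 = 448/703125 m
Load 2 — applied couple M₀=-13 kN·m at a=8/5 m (b=L-a=12/5):
  y_2 = (R_Ax³/6 - M_Ax²/2 - M₀(x-a)²/2)/EI  [x>a] with R_A=-117/25, M_A=-39/25 = ((-117/25)·(12/5)³/6 - (-39/25)·(12/5)²/2 - (-13)·((12/5)-(8/5))²/2)/5000 = -832/1953125 m
Load 3 — uniform load w=3 kN/m over full span:
  y_3 = -wx²(L-x)²/(24EI) = -3·(12/5)²·(4-(12/5))²/(24·5000) = -144/390625 m
Superposition: y = Σ y_i = -2768/17578125 m ≈ -0.000157 m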